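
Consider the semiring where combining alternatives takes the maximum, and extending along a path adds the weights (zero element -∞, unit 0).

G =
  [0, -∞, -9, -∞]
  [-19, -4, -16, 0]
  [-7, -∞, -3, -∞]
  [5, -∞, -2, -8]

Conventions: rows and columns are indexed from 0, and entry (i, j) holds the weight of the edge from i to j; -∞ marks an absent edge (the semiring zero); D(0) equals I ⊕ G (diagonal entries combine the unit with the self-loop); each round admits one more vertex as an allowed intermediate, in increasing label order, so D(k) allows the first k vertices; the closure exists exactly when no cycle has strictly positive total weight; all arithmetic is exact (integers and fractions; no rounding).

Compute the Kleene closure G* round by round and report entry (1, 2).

D(0):
  [0, -∞, -9, -∞]
  [-19, 0, -16, 0]
  [-7, -∞, 0, -∞]
  [5, -∞, -2, 0]
D(1):
  [0, -∞, -9, -∞]
  [-19, 0, -16, 0]
  [-7, -∞, 0, -∞]
  [5, -∞, -2, 0]
D(2):
  [0, -∞, -9, -∞]
  [-19, 0, -16, 0]
  [-7, -∞, 0, -∞]
  [5, -∞, -2, 0]
D(3):
  [0, -∞, -9, -∞]
  [-19, 0, -16, 0]
  [-7, -∞, 0, -∞]
  [5, -∞, -2, 0]
D(4):
  [0, -∞, -9, -∞]
  [5, 0, -2, 0]
  [-7, -∞, 0, -∞]
  [5, -∞, -2, 0]
Answer: G*[1][2] = -2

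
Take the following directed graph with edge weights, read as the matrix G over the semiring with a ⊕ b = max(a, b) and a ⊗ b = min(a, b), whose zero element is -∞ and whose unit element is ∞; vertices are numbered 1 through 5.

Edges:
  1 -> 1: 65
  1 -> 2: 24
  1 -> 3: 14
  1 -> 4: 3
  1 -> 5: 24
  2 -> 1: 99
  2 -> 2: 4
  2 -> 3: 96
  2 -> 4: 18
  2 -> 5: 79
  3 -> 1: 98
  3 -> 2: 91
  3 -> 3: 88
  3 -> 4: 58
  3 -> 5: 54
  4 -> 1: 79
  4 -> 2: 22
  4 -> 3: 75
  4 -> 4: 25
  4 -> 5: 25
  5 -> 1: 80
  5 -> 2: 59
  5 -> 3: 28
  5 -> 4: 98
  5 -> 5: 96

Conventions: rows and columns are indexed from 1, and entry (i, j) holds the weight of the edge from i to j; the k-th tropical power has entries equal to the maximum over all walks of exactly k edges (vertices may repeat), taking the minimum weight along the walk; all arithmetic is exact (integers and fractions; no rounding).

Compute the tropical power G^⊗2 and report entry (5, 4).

G^⊗2:
  [65, 24, 24, 24, 24]
  [96, 91, 88, 79, 79]
  [91, 88, 91, 58, 79]
  [75, 75, 75, 58, 54]
  [80, 59, 75, 96, 96]
Key observation: the optimum is the walk 5->5->4, with weight 96 min 98 = 96.
Optimal value attained by: walk 5->5->4.
Answer: (G^⊗2)[5][4] = 96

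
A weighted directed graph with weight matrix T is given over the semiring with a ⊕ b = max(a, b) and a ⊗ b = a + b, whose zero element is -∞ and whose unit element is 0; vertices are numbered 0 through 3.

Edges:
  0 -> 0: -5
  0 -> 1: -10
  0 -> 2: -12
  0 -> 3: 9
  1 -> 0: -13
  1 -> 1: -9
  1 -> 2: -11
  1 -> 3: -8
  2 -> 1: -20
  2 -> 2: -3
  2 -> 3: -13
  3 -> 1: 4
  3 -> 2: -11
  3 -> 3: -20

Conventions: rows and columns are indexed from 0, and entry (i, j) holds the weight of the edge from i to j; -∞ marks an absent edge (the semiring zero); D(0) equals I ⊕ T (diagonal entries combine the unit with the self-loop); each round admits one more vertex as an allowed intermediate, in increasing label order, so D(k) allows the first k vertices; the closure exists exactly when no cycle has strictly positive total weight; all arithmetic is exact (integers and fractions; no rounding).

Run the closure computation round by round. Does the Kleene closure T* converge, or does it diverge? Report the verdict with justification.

D(0):
  [0, -10, -12, 9]
  [-13, 0, -11, -8]
  [-∞, -20, 0, -13]
  [-∞, 4, -11, 0]
D(1):
  [0, -10, -12, 9]
  [-13, 0, -11, -4]
  [-∞, -20, 0, -13]
  [-∞, 4, -11, 0]
D(2):
  [0, -10, -12, 9]
  [-13, 0, -11, -4]
  [-33, -20, 0, -13]
  [-9, 4, -7, 0]
D(3):
  [0, -10, -12, 9]
  [-13, 0, -11, -4]
  [-33, -20, 0, -13]
  [-9, 4, -7, 0]
D(4):
  [0, 13, 2, 9]
  [-13, 0, -11, -4]
  [-22, -9, 0, -13]
  [-9, 4, -7, 0]
Key observation: every diagonal entry stays at the unit through all rounds, so no improving cycle exists.
Answer: CONVERGES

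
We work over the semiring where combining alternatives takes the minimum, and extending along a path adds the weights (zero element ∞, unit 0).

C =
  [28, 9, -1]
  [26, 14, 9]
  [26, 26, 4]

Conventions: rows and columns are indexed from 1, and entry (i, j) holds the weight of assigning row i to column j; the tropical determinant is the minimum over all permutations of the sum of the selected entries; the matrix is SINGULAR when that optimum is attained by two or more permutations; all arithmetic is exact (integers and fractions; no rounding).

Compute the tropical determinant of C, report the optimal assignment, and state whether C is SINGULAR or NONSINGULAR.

σ = (1, 2, 3): 28 + 14 + 4 = 46
σ = (1, 3, 2): 28 + 9 + 26 = 63
σ = (2, 1, 3): 9 + 26 + 4 = 39
σ = (2, 3, 1): 9 + 9 + 26 = 44
σ = (3, 1, 2): (-1) + 26 + 26 = 51
σ = (3, 2, 1): (-1) + 14 + 26 = 39
Optimal value attained by: σ = (2, 1, 3).
Answer: det⊕(C) = 39; verdict: SINGULAR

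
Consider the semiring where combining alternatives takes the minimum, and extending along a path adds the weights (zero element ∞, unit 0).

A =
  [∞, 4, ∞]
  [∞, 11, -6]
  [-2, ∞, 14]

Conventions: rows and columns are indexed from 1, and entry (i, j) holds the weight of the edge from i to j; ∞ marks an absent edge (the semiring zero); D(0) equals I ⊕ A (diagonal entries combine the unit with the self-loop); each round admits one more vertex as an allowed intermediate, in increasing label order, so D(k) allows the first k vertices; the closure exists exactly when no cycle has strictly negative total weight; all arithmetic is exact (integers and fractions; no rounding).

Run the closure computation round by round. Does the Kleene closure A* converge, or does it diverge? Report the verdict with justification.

D(0):
  [0, 4, ∞]
  [∞, 0, -6]
  [-2, ∞, 0]
D(1):
  [0, 4, ∞]
  [∞, 0, -6]
  [-2, 2, 0]
Detection: at round 2, diagonal entry (3, 3) turns strictly negative.
Key observation: the cycle 3->1->2->3 has total weight (-2) + 4 + (-6), which is strictly negative.
Answer: DIVERGES — negative cycle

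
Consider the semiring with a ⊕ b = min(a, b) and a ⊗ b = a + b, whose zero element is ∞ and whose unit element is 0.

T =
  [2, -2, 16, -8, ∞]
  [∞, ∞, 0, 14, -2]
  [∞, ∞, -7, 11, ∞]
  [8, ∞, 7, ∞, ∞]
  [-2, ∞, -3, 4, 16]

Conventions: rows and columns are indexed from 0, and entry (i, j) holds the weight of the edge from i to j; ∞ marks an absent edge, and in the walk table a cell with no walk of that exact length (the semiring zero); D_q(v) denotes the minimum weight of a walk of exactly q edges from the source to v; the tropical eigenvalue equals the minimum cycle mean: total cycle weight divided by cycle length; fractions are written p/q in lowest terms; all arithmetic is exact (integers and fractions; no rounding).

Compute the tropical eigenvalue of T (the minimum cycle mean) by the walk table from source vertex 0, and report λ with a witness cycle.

q=0: [0, ∞, ∞, ∞, ∞]
q=1: [2, -2, 16, -8, ∞]
q=2: [0, 0, -2, -6, -4]
q=3: [-6, -2, -9, -8, -2]
q=4: [-4, -8, -16, -14, -4]
q=5: [-6, -6, -23, -12, -10]
Optimal cycle mean attained by: cycle 2->2, total (-7), length 1.
Answer: λ = -7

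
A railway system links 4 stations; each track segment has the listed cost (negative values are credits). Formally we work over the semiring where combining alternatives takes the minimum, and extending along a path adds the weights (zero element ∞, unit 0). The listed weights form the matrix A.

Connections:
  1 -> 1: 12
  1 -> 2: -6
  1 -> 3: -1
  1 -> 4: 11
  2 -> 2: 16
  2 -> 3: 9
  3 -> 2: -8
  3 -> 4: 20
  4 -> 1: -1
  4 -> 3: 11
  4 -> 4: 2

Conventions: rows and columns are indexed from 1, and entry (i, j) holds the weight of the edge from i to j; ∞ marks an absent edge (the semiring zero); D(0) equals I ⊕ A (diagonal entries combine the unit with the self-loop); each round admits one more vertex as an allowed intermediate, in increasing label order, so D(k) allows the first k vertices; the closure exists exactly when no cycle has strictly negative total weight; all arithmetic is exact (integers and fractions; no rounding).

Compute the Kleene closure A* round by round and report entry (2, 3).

D(0):
  [0, -6, -1, 11]
  [∞, 0, 9, ∞]
  [∞, -8, 0, 20]
  [-1, ∞, 11, 0]
D(1):
  [0, -6, -1, 11]
  [∞, 0, 9, ∞]
  [∞, -8, 0, 20]
  [-1, -7, -2, 0]
D(2):
  [0, -6, -1, 11]
  [∞, 0, 9, ∞]
  [∞, -8, 0, 20]
  [-1, -7, -2, 0]
D(3):
  [0, -9, -1, 11]
  [∞, 0, 9, 29]
  [∞, -8, 0, 20]
  [-1, -10, -2, 0]
D(4):
  [0, -9, -1, 11]
  [28, 0, 9, 29]
  [19, -8, 0, 20]
  [-1, -10, -2, 0]
Answer: A*[2][3] = 9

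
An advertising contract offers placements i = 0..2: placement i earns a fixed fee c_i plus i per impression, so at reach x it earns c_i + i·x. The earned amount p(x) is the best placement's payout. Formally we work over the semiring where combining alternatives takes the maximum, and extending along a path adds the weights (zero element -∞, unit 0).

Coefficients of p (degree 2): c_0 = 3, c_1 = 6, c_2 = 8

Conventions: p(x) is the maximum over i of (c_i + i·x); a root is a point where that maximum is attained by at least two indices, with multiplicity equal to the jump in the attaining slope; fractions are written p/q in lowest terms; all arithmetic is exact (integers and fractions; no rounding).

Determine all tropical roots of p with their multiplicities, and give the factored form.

hull edge (i=0, c=3) to (i=1, c=6): slope 3, span 1
hull edge (i=1, c=6) to (i=2, c=8): slope 2, span 1
Factored form: p(x) = 8 ⊗ (x ⊕ (-3)) ⊗ (x ⊕ (-2))
Answer: roots = -3 (mult 1), -2 (mult 1)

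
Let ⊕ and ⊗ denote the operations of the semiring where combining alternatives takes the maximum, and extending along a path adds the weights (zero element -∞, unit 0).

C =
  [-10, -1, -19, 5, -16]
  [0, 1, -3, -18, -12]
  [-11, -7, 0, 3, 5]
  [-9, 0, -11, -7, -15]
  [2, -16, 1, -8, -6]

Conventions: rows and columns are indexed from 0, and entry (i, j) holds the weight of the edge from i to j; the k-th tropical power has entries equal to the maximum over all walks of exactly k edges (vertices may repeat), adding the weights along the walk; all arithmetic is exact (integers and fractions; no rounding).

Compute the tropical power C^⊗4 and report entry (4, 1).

C^⊗2:
  [-1, 5, -4, -2, -10]
  [1, 2, -2, 5, 2]
  [7, 3, 6, 3, 5]
  [0, 1, -3, -4, -6]
  [-4, 1, 1, 7, 6]
C^⊗3:
  [5, 6, 2, 4, 1]
  [4, 5, 3, 6, 3]
  [7, 6, 6, 12, 11]
  [1, 2, -2, 5, 2]
  [8, 7, 7, 4, 6]
C^⊗4:
  [6, 7, 3, 10, 7]
  [5, 6, 4, 9, 8]
  [13, 12, 12, 12, 11]
  [4, 5, 3, 6, 3]
  [8, 8, 7, 13, 12]
Key observation: the optimum is the walk 4->0->3->1->1, with weight 2 + 5 + 0 + 1 = 8.
Optimal value attained by: walk 4->0->3->1->1.
Answer: (C^⊗4)[4][1] = 8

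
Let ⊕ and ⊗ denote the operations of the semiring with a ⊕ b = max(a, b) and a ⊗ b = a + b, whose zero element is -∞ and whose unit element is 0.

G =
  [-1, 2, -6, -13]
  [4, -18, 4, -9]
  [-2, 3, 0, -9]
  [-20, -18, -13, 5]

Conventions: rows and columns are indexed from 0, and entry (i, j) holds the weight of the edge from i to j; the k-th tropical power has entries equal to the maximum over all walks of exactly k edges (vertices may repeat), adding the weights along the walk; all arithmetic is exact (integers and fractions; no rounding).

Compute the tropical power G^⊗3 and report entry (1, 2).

G^⊗2:
  [6, 1, 6, -7]
  [3, 7, 4, -4]
  [7, 3, 7, -4]
  [-14, -10, -8, 10]
G^⊗3:
  [5, 9, 6, -2]
  [11, 7, 11, 1]
  [7, 10, 7, 1]
  [-6, -5, -3, 15]
Key observation: the optimum is the walk 1->2->1->2, with weight 4 + 3 + 4 = 11.
Optimal value attained by: walk 1->2->1->2.
Answer: (G^⊗3)[1][2] = 11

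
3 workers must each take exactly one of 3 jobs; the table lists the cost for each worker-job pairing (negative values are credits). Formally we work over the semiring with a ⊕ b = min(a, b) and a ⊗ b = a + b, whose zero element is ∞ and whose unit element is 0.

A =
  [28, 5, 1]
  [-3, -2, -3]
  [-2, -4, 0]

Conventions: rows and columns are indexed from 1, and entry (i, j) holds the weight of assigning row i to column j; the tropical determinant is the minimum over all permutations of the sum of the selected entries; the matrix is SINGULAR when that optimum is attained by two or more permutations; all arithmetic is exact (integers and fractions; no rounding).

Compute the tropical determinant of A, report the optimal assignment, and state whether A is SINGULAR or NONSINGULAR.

σ = (1, 2, 3): 28 + (-2) + 0 = 26
σ = (1, 3, 2): 28 + (-3) + (-4) = 21
σ = (2, 1, 3): 5 + (-3) + 0 = 2
σ = (2, 3, 1): 5 + (-3) + (-2) = 0
σ = (3, 1, 2): 1 + (-3) + (-4) = -6
σ = (3, 2, 1): 1 + (-2) + (-2) = -3
Optimal value attained by: σ = (3, 1, 2).
Answer: det⊕(A) = -6; verdict: NONSINGULAR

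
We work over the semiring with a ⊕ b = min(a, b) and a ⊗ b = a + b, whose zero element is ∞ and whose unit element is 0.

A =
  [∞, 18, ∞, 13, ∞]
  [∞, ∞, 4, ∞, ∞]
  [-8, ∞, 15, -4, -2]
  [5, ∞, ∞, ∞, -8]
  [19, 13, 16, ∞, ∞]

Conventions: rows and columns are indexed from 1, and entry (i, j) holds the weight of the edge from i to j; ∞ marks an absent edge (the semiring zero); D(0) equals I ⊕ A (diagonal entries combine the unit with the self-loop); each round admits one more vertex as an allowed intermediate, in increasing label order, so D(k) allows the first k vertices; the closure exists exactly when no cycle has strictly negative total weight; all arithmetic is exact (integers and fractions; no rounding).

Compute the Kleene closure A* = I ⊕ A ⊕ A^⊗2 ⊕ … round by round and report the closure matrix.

D(0):
  [0, 18, ∞, 13, ∞]
  [∞, 0, 4, ∞, ∞]
  [-8, ∞, 0, -4, -2]
  [5, ∞, ∞, 0, -8]
  [19, 13, 16, ∞, 0]
D(1):
  [0, 18, ∞, 13, ∞]
  [∞, 0, 4, ∞, ∞]
  [-8, 10, 0, -4, -2]
  [5, 23, ∞, 0, -8]
  [19, 13, 16, 32, 0]
D(2):
  [0, 18, 22, 13, ∞]
  [∞, 0, 4, ∞, ∞]
  [-8, 10, 0, -4, -2]
  [5, 23, 27, 0, -8]
  [19, 13, 16, 32, 0]
D(3):
  [0, 18, 22, 13, 20]
  [-4, 0, 4, 0, 2]
  [-8, 10, 0, -4, -2]
  [5, 23, 27, 0, -8]
  [8, 13, 16, 12, 0]
D(4):
  [0, 18, 22, 13, 5]
  [-4, 0, 4, 0, -8]
  [-8, 10, 0, -4, -12]
  [5, 23, 27, 0, -8]
  [8, 13, 16, 12, 0]
D(5):
  [0, 18, 21, 13, 5]
  [-4, 0, 4, 0, -8]
  [-8, 1, 0, -4, -12]
  [0, 5, 8, 0, -8]
  [8, 13, 16, 12, 0]
Answer: A* = [[0, 18, 21, 13, 5], [-4, 0, 4, 0, -8], [-8, 1, 0, -4, -12], [0, 5, 8, 0, -8], [8, 13, 16, 12, 0]]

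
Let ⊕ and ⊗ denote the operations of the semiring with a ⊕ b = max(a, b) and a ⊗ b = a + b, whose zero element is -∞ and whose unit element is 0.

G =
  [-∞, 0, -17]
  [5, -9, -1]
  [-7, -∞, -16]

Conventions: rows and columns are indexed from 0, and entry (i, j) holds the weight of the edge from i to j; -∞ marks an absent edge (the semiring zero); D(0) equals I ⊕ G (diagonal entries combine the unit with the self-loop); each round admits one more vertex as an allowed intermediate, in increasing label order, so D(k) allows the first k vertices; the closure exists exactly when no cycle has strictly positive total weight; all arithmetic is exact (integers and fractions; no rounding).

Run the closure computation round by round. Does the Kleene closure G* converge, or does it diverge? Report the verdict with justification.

D(0):
  [0, 0, -17]
  [5, 0, -1]
  [-7, -∞, 0]
Detection: at round 1, diagonal entry (1, 1) turns strictly positive.
Key observation: the cycle 1->0->1 has total weight 5 + 0, which is strictly positive.
Answer: DIVERGES — positive cycle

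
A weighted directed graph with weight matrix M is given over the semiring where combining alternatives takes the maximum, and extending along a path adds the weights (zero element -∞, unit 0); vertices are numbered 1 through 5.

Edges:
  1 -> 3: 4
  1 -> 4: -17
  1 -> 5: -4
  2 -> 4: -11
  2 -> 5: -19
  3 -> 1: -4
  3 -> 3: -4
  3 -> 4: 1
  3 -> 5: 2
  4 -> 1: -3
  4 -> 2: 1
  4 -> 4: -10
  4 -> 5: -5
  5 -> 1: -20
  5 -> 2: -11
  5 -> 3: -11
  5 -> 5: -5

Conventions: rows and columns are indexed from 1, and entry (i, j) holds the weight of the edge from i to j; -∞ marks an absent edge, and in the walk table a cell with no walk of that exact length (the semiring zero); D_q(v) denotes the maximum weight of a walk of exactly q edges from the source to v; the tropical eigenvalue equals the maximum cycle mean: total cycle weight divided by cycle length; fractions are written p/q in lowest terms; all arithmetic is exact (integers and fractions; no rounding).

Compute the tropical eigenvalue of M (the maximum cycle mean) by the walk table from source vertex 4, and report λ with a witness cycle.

q=0: [-∞, -∞, -∞, 0, -∞]
q=1: [-3, 1, -∞, -10, -5]
q=2: [-13, -9, 1, -10, -7]
q=3: [-3, -9, -3, 2, 3]
q=4: [-1, 3, 1, -2, -1]
q=5: [-3, -1, 3, 2, 3]
Optimal cycle mean attained by: cycle 1->3->4->1, total 4 + 1 + (-3), length 3.
Answer: λ = 2/3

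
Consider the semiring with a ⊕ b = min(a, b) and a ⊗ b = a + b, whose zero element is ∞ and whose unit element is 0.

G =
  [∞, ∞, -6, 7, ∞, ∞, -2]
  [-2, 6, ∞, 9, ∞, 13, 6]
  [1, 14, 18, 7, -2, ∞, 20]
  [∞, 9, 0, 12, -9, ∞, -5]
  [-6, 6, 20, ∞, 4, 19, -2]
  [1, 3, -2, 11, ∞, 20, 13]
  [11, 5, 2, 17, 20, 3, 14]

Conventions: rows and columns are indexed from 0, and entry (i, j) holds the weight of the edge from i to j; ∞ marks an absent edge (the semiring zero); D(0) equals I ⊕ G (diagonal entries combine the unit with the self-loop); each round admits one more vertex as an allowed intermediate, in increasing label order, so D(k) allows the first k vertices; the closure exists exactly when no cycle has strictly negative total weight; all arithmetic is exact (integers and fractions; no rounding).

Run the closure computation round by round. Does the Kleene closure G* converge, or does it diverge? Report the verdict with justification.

D(0):
  [0, ∞, -6, 7, ∞, ∞, -2]
  [-2, 0, ∞, 9, ∞, 13, 6]
  [1, 14, 0, 7, -2, ∞, 20]
  [∞, 9, 0, 0, -9, ∞, -5]
  [-6, 6, 20, ∞, 0, 19, -2]
  [1, 3, -2, 11, ∞, 0, 13]
  [11, 5, 2, 17, 20, 3, 0]
Detection: at round 1, diagonal entry (2, 2) turns strictly negative.
Key observation: the cycle 2->0->2 has total weight 1 + (-6), which is strictly negative.
Answer: DIVERGES — negative cycle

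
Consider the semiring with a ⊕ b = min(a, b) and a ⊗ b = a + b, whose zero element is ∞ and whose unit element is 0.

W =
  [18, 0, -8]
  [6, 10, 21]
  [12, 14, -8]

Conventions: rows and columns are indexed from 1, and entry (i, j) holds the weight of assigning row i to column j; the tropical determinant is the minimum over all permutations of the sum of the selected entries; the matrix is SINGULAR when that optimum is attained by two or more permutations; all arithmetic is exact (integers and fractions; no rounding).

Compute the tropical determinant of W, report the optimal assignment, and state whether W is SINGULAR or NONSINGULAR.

σ = (1, 2, 3): 18 + 10 + (-8) = 20
σ = (1, 3, 2): 18 + 21 + 14 = 53
σ = (2, 1, 3): 0 + 6 + (-8) = -2
σ = (2, 3, 1): 0 + 21 + 12 = 33
σ = (3, 1, 2): (-8) + 6 + 14 = 12
σ = (3, 2, 1): (-8) + 10 + 12 = 14
Optimal value attained by: σ = (2, 1, 3).
Answer: det⊕(W) = -2; verdict: NONSINGULAR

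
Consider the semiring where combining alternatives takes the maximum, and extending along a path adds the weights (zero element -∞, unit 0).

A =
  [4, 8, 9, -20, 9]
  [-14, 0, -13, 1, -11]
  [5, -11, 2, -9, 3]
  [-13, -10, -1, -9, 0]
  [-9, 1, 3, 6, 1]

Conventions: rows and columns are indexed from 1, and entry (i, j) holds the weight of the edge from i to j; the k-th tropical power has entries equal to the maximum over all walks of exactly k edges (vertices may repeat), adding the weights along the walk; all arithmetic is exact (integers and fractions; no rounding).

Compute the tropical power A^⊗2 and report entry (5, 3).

A^⊗2:
  [14, 12, 13, 15, 13]
  [-8, 0, 0, 1, 1]
  [9, 13, 14, 9, 14]
  [4, 1, 3, 6, 2]
  [8, 2, 5, 7, 6]
Key observation: the optimum is the walk 5->3->3, with weight 3 + 2 = 5.
Optimal value attained by: walk 5->3->3.
Answer: (A^⊗2)[5][3] = 5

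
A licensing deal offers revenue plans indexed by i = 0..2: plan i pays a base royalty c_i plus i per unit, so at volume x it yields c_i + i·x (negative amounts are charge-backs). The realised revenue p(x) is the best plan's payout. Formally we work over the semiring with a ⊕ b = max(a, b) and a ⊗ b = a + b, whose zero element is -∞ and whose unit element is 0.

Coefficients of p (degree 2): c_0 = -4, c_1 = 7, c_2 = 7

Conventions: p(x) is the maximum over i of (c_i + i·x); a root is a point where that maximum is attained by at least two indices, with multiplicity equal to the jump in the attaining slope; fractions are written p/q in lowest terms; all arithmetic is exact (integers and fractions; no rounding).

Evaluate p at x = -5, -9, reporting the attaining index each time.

p(-5) = max(-4+0·(-5)=-4, 7+1·(-5)=2, 7+2·(-5)=-3) = 2 (attained by i=1)
p(-9) = max(-4+0·(-9)=-4, 7+1·(-9)=-2, 7+2·(-9)=-11) = -2 (attained by i=1)
Answer: p(-5) = 2; p(-9) = -2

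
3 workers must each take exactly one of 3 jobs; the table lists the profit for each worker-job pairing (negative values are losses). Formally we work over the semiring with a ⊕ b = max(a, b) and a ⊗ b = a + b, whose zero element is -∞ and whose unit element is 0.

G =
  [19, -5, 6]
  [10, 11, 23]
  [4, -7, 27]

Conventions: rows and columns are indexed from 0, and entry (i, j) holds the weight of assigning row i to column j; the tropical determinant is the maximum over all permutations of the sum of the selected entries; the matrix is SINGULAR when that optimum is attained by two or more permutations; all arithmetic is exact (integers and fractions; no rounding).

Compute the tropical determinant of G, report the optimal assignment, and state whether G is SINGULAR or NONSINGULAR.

σ = (0, 1, 2): 19 + 11 + 27 = 57
σ = (0, 2, 1): 19 + 23 + (-7) = 35
σ = (1, 0, 2): (-5) + 10 + 27 = 32
σ = (1, 2, 0): (-5) + 23 + 4 = 22
σ = (2, 0, 1): 6 + 10 + (-7) = 9
σ = (2, 1, 0): 6 + 11 + 4 = 21
Optimal value attained by: σ = (0, 1, 2).
Answer: det⊕(G) = 57; verdict: NONSINGULAR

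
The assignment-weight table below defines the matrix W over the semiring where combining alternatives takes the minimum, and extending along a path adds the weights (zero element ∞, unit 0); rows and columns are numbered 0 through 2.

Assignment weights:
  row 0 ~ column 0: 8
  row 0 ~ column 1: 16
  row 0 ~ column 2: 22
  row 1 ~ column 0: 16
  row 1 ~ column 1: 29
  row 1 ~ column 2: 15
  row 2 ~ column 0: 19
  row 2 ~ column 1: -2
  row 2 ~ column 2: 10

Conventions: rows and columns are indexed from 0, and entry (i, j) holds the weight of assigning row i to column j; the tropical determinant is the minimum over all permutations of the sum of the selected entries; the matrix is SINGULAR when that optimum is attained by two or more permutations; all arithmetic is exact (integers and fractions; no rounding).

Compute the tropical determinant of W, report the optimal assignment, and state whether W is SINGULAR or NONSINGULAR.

σ = (0, 1, 2): 8 + 29 + 10 = 47
σ = (0, 2, 1): 8 + 15 + (-2) = 21
σ = (1, 0, 2): 16 + 16 + 10 = 42
σ = (1, 2, 0): 16 + 15 + 19 = 50
σ = (2, 0, 1): 22 + 16 + (-2) = 36
σ = (2, 1, 0): 22 + 29 + 19 = 70
Optimal value attained by: σ = (0, 2, 1).
Answer: det⊕(W) = 21; verdict: NONSINGULAR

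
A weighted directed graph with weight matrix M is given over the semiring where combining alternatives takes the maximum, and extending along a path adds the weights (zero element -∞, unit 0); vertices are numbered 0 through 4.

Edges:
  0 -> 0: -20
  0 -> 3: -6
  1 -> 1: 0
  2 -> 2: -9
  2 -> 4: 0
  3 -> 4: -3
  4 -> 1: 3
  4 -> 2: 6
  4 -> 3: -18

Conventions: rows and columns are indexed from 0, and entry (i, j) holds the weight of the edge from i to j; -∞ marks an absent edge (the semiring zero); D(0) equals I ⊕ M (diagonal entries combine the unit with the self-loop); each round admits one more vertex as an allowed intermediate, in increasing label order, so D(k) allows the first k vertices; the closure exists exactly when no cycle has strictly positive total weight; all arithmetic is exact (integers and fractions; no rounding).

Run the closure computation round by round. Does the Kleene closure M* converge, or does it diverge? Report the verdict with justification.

D(0):
  [0, -∞, -∞, -6, -∞]
  [-∞, 0, -∞, -∞, -∞]
  [-∞, -∞, 0, -∞, 0]
  [-∞, -∞, -∞, 0, -3]
  [-∞, 3, 6, -18, 0]
D(1):
  [0, -∞, -∞, -6, -∞]
  [-∞, 0, -∞, -∞, -∞]
  [-∞, -∞, 0, -∞, 0]
  [-∞, -∞, -∞, 0, -3]
  [-∞, 3, 6, -18, 0]
D(2):
  [0, -∞, -∞, -6, -∞]
  [-∞, 0, -∞, -∞, -∞]
  [-∞, -∞, 0, -∞, 0]
  [-∞, -∞, -∞, 0, -3]
  [-∞, 3, 6, -18, 0]
Detection: at round 3, diagonal entry (4, 4) turns strictly positive.
Key observation: the cycle 4->2->4 has total weight 6 + 0, which is strictly positive.
Answer: DIVERGES — positive cycle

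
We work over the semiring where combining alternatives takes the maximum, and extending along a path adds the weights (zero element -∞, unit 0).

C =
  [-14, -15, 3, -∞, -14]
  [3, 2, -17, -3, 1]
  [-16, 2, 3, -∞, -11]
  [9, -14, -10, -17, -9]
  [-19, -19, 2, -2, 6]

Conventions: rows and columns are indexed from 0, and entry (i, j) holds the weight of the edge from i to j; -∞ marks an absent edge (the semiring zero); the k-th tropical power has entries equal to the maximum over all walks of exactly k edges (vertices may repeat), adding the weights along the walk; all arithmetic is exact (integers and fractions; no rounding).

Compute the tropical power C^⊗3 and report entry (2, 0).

C^⊗2:
  [-12, 5, 6, -16, -8]
  [6, 4, 6, -1, 7]
  [5, 5, 6, -1, 3]
  [-5, -6, 12, -11, -3]
  [7, 4, 8, 4, 12]
C^⊗3:
  [8, 8, 9, 2, 6]
  [8, 8, 9, 5, 13]
  [8, 8, 9, 2, 9]
  [-2, 14, 15, -5, 3]
  [13, 10, 14, 10, 18]
Key observation: the optimum is the walk 2->1->3->0, with weight 2 + (-3) + 9 = 8.
Optimal value attained by: walk 2->1->3->0.
Answer: (C^⊗3)[2][0] = 8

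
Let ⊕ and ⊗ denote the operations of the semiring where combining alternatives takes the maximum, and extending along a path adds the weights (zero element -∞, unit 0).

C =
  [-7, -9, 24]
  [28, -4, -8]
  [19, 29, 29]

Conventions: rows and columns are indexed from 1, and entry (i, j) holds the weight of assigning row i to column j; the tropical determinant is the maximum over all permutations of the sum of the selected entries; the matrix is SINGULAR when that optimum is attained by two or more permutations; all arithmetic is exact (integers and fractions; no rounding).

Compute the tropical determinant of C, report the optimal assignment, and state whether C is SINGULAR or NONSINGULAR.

σ = (1, 2, 3): (-7) + (-4) + 29 = 18
σ = (1, 3, 2): (-7) + (-8) + 29 = 14
σ = (2, 1, 3): (-9) + 28 + 29 = 48
σ = (2, 3, 1): (-9) + (-8) + 19 = 2
σ = (3, 1, 2): 24 + 28 + 29 = 81
σ = (3, 2, 1): 24 + (-4) + 19 = 39
Optimal value attained by: σ = (3, 1, 2).
Answer: det⊕(C) = 81; verdict: NONSINGULAR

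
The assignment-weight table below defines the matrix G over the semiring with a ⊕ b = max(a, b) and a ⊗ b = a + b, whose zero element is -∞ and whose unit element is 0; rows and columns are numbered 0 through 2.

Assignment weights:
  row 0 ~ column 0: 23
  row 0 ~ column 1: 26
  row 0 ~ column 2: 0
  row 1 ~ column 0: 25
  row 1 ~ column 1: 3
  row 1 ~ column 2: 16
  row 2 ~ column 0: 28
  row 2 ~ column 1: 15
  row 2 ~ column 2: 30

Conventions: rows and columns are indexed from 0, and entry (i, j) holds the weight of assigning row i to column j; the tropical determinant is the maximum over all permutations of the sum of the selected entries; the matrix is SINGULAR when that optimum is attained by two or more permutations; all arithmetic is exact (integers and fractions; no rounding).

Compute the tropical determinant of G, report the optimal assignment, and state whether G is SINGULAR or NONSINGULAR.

σ = (0, 1, 2): 23 + 3 + 30 = 56
σ = (0, 2, 1): 23 + 16 + 15 = 54
σ = (1, 0, 2): 26 + 25 + 30 = 81
σ = (1, 2, 0): 26 + 16 + 28 = 70
σ = (2, 0, 1): 0 + 25 + 15 = 40
σ = (2, 1, 0): 0 + 3 + 28 = 31
Optimal value attained by: σ = (1, 0, 2).
Answer: det⊕(G) = 81; verdict: NONSINGULAR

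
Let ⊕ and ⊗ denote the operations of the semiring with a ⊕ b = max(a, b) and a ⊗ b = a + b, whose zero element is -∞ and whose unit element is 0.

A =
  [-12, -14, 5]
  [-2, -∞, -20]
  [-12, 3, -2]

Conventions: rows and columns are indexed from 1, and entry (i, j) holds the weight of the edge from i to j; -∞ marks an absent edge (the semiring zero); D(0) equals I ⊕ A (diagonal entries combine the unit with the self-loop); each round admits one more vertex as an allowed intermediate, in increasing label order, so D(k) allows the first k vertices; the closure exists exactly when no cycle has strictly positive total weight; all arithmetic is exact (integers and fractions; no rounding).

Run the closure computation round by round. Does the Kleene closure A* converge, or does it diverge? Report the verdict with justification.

D(0):
  [0, -14, 5]
  [-2, 0, -20]
  [-12, 3, 0]
D(1):
  [0, -14, 5]
  [-2, 0, 3]
  [-12, 3, 0]
Detection: at round 2, diagonal entry (3, 3) turns strictly positive.
Key observation: the cycle 3->2->1->3 has total weight 3 + (-2) + 5, which is strictly positive.
Answer: DIVERGES — positive cycle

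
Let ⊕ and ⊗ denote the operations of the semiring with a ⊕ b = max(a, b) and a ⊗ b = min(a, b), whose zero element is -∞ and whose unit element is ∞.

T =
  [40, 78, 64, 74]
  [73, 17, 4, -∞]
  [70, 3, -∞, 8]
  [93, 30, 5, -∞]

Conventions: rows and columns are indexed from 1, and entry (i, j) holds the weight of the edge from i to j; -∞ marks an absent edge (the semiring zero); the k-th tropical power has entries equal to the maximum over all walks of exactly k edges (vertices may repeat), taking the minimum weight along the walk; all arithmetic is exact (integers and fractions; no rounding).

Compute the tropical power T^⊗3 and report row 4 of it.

T^⊗2:
  [74, 40, 40, 40]
  [40, 73, 64, 73]
  [40, 70, 64, 70]
  [40, 78, 64, 74]
T^⊗3:
  [40, 74, 64, 74]
  [73, 40, 40, 40]
  [70, 40, 40, 40]
  [74, 40, 40, 40]
Answer: row 4 of T^⊗3 = [74, 40, 40, 40]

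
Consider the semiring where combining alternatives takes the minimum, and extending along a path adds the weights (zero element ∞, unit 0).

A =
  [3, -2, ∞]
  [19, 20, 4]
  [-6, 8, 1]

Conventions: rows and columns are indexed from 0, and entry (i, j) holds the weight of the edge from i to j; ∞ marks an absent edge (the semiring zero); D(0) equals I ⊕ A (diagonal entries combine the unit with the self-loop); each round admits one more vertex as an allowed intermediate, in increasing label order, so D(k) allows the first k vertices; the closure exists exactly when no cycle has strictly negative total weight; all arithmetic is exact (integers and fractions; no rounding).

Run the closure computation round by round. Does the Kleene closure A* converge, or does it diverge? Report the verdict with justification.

D(0):
  [0, -2, ∞]
  [19, 0, 4]
  [-6, 8, 0]
D(1):
  [0, -2, ∞]
  [19, 0, 4]
  [-6, -8, 0]
Detection: at round 2, diagonal entry (2, 2) turns strictly negative.
Key observation: the cycle 2->0->1->2 has total weight (-6) + (-2) + 4, which is strictly negative.
Answer: DIVERGES — negative cycle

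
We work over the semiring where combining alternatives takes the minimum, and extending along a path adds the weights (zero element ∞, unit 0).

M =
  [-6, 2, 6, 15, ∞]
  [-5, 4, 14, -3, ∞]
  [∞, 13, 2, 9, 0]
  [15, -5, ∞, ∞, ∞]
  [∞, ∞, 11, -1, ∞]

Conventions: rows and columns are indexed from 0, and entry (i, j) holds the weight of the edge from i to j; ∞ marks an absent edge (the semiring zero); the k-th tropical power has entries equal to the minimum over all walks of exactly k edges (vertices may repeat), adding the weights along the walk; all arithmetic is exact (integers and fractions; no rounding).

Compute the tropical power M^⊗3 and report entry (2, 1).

M^⊗2:
  [-12, -4, 0, -1, 6]
  [-11, -8, 1, 1, 14]
  [8, 4, 4, -1, 2]
  [-10, -1, 9, -8, ∞]
  [14, -6, 13, 20, 11]
M^⊗3:
  [-18, -10, -6, -7, 0]
  [-17, -9, -5, -11, 1]
  [-1, -6, 6, 1, 4]
  [-16, -13, -4, -4, 9]
  [-11, -2, 8, -9, 13]
Key observation: the optimum is the walk 2->4->3->1, with weight 0 + (-1) + (-5) = -6.
Optimal value attained by: walk 2->4->3->1.
Answer: (M^⊗3)[2][1] = -6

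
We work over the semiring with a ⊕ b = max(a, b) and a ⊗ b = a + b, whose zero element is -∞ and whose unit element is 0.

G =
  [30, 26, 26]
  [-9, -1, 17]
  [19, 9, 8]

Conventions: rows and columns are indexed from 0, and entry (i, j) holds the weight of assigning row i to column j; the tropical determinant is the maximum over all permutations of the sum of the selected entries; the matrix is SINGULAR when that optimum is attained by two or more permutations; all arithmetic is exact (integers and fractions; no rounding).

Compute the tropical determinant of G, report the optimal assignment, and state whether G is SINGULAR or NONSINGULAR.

σ = (0, 1, 2): 30 + (-1) + 8 = 37
σ = (0, 2, 1): 30 + 17 + 9 = 56
σ = (1, 0, 2): 26 + (-9) + 8 = 25
σ = (1, 2, 0): 26 + 17 + 19 = 62
σ = (2, 0, 1): 26 + (-9) + 9 = 26
σ = (2, 1, 0): 26 + (-1) + 19 = 44
Optimal value attained by: σ = (1, 2, 0).
Answer: det⊕(G) = 62; verdict: NONSINGULAR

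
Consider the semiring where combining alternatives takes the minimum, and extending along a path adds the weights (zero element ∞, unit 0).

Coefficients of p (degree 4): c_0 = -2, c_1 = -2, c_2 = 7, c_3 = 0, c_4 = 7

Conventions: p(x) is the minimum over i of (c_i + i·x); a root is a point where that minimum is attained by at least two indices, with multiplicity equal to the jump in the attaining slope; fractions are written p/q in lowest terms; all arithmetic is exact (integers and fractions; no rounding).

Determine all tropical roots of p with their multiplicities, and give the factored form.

hull edge (i=0, c=-2) to (i=1, c=-2): slope 0, span 1
hull edge (i=1, c=-2) to (i=3, c=0): slope 1, span 2
hull edge (i=3, c=0) to (i=4, c=7): slope 7, span 1
Factored form: p(x) = 7 ⊗ (x ⊕ (-7)) ⊗ (x ⊕ (-1)) ⊗ (x ⊕ (-1)) ⊗ (x ⊕ 0)
Answer: roots = -7 (mult 1), -1 (mult 2), 0 (mult 1)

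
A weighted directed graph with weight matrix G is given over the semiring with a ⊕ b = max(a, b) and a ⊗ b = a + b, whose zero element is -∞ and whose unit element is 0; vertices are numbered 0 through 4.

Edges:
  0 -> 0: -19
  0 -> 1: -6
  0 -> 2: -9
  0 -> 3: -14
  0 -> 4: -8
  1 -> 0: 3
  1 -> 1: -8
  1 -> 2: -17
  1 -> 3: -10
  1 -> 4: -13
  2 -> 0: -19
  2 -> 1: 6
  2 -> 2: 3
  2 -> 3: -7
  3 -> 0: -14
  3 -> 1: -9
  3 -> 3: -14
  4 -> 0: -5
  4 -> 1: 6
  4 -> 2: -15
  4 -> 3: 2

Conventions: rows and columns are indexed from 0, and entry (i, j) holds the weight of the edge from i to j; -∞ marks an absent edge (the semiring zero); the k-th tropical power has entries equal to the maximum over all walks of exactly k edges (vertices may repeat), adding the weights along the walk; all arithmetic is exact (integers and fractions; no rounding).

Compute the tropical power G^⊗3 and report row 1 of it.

G^⊗2:
  [-3, -2, -6, -6, -19]
  [-5, -3, -6, -11, -5]
  [9, 9, 6, -4, -7]
  [-6, -17, -23, -19, -22]
  [9, -2, -11, -4, -7]
G^⊗3:
  [1, 0, -3, -12, -11]
  [0, 1, -3, -3, -13]
  [12, 12, 9, -1, 1]
  [-14, -12, -15, -20, -14]
  [1, 3, 0, -5, 1]
Answer: row 1 of G^⊗3 = [0, 1, -3, -3, -13]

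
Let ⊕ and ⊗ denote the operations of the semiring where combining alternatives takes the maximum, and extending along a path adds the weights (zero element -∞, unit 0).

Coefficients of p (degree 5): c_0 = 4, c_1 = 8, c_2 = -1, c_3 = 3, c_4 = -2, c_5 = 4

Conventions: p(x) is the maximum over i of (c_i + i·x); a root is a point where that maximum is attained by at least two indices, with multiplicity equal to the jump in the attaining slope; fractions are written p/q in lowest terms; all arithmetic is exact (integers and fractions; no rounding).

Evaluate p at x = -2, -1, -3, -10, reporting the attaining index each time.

p(-2) = max(4+0·(-2)=4, 8+1·(-2)=6, -1+2·(-2)=-5, 3+3·(-2)=-3, -2+4·(-2)=-10, 4+5·(-2)=-6) = 6 (attained by i=1)
p(-1) = max(4+0·(-1)=4, 8+1·(-1)=7, -1+2·(-1)=-3, 3+3·(-1)=0, -2+4·(-1)=-6, 4+5·(-1)=-1) = 7 (attained by i=1)
p(-3) = max(4+0·(-3)=4, 8+1·(-3)=5, -1+2·(-3)=-7, 3+3·(-3)=-6, -2+4·(-3)=-14, 4+5·(-3)=-11) = 5 (attained by i=1)
p(-10) = max(4+0·(-10)=4, 8+1·(-10)=-2, -1+2·(-10)=-21, 3+3·(-10)=-27, -2+4·(-10)=-42, 4+5·(-10)=-46) = 4 (attained by i=0)
Answer: p(-2) = 6; p(-1) = 7; p(-3) = 5; p(-10) = 4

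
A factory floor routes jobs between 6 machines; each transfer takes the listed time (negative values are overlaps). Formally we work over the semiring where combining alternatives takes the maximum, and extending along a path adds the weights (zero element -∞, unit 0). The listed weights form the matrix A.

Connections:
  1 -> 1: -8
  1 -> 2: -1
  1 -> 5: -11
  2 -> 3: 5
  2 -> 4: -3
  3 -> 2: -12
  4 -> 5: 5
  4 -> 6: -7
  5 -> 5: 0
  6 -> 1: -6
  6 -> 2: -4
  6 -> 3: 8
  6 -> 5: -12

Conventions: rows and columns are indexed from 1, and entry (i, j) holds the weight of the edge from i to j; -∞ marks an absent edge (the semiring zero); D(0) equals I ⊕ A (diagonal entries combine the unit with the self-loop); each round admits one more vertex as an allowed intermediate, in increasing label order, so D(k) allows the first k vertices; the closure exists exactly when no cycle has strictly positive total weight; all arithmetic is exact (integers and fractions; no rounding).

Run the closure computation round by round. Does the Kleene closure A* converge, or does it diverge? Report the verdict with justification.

D(0):
  [0, -1, -∞, -∞, -11, -∞]
  [-∞, 0, 5, -3, -∞, -∞]
  [-∞, -12, 0, -∞, -∞, -∞]
  [-∞, -∞, -∞, 0, 5, -7]
  [-∞, -∞, -∞, -∞, 0, -∞]
  [-6, -4, 8, -∞, -12, 0]
D(1):
  [0, -1, -∞, -∞, -11, -∞]
  [-∞, 0, 5, -3, -∞, -∞]
  [-∞, -12, 0, -∞, -∞, -∞]
  [-∞, -∞, -∞, 0, 5, -7]
  [-∞, -∞, -∞, -∞, 0, -∞]
  [-6, -4, 8, -∞, -12, 0]
D(2):
  [0, -1, 4, -4, -11, -∞]
  [-∞, 0, 5, -3, -∞, -∞]
  [-∞, -12, 0, -15, -∞, -∞]
  [-∞, -∞, -∞, 0, 5, -7]
  [-∞, -∞, -∞, -∞, 0, -∞]
  [-6, -4, 8, -7, -12, 0]
D(3):
  [0, -1, 4, -4, -11, -∞]
  [-∞, 0, 5, -3, -∞, -∞]
  [-∞, -12, 0, -15, -∞, -∞]
  [-∞, -∞, -∞, 0, 5, -7]
  [-∞, -∞, -∞, -∞, 0, -∞]
  [-6, -4, 8, -7, -12, 0]
D(4):
  [0, -1, 4, -4, 1, -11]
  [-∞, 0, 5, -3, 2, -10]
  [-∞, -12, 0, -15, -10, -22]
  [-∞, -∞, -∞, 0, 5, -7]
  [-∞, -∞, -∞, -∞, 0, -∞]
  [-6, -4, 8, -7, -2, 0]
D(5):
  [0, -1, 4, -4, 1, -11]
  [-∞, 0, 5, -3, 2, -10]
  [-∞, -12, 0, -15, -10, -22]
  [-∞, -∞, -∞, 0, 5, -7]
  [-∞, -∞, -∞, -∞, 0, -∞]
  [-6, -4, 8, -7, -2, 0]
D(6):
  [0, -1, 4, -4, 1, -11]
  [-16, 0, 5, -3, 2, -10]
  [-28, -12, 0, -15, -10, -22]
  [-13, -11, 1, 0, 5, -7]
  [-∞, -∞, -∞, -∞, 0, -∞]
  [-6, -4, 8, -7, -2, 0]
Key observation: every diagonal entry stays at the unit through all rounds, so no improving cycle exists.
Answer: CONVERGES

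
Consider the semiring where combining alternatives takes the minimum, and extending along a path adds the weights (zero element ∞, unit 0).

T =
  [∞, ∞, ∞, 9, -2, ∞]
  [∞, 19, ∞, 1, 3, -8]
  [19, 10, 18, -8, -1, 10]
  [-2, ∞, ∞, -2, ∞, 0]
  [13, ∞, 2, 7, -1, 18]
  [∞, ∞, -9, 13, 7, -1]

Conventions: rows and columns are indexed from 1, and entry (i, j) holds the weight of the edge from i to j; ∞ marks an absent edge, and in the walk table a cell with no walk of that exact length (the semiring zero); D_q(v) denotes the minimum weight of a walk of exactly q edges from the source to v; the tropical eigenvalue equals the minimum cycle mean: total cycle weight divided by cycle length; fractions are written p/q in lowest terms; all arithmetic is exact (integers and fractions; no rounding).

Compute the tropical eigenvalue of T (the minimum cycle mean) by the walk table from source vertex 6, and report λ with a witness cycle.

q=0: [∞, ∞, ∞, ∞, ∞, 0]
q=1: [∞, ∞, -9, 13, 7, -1]
q=2: [10, 1, -10, -17, -10, -2]
q=3: [-19, 0, -11, -19, -11, -17]
q=4: [-21, -1, -26, -21, -21, -19]
q=5: [-23, -16, -28, -34, -27, -21]
q=6: [-36, -18, -30, -36, -29, -34]
Optimal cycle mean attained by: cycle 3->4->6->3, total (-8) + 0 + (-9), length 3.
Answer: λ = -17/3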